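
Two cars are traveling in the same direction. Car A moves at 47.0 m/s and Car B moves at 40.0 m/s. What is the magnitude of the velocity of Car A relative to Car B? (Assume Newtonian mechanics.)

v_rel = |v_A - v_B| = |47.0 - 40.0| = 7.0 m/s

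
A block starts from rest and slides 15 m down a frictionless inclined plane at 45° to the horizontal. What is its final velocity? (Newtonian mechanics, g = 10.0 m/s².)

a = g sin(θ) = 10.0 × sin(45°) = 7.0711 m/s²
v = √(2ad) = √(2 × 7.0711 × 15) = 14.56 m/s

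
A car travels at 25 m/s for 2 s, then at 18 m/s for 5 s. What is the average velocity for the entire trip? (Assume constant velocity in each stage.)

d₁ = v₁t₁ = 25 × 2 = 50 m
d₂ = v₂t₂ = 18 × 5 = 90 m
d_total = 140 m, t_total = 7 s
v_avg = d_total/t_total = 140/7 = 20.0 m/s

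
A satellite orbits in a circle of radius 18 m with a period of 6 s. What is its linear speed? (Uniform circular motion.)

v = 2πr/T = 2π×18/6 = 18.85 m/s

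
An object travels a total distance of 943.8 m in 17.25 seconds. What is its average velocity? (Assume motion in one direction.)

v_avg = Δd / Δt = 943.8 / 17.25 = 54.71 m/s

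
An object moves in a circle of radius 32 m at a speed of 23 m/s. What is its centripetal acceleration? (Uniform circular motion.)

a_c = v²/r = 23²/32 = 529/32 = 16.53 m/s²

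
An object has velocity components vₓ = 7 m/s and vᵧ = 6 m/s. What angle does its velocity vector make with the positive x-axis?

θ = arctan(vᵧ/vₓ) = arctan(6/7) = 40.6°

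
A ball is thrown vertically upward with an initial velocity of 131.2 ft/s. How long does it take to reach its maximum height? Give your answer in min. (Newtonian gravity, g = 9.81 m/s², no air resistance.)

v₀ = 131.2 ft/s × 0.3048 = 39.9898 m/s
t_up = v₀ / g = 39.9898 / 9.81 = 4.07643 s
t_up = 4.07643 s / 60.0 = 0.06794 min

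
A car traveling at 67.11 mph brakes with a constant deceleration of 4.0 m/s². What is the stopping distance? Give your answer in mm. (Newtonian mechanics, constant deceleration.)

v₀ = 67.11 mph × 0.44704 = 30.0009 m/s
d = v₀² / (2a) = 30.0009² / (2 × 4.0) = 900.054 / 8.0 = 112.507 m
d = 112.507 m / 0.001 = 112500 mm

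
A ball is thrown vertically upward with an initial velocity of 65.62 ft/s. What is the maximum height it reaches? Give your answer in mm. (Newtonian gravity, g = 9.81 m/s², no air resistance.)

v₀ = 65.62 ft/s × 0.3048 = 20.001 m/s
h_max = v₀² / (2g) = 20.001² / (2 × 9.81) = 400.04 / 19.62 = 20.3894 m
h_max = 20.3894 m / 0.001 = 20390 mm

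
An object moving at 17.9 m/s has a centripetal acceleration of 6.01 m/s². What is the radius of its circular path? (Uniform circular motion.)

r = v²/a_c = 17.9²/6.01 = 53.31 m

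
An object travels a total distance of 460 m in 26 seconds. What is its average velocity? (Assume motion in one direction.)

v_avg = Δd / Δt = 460 / 26 = 17.69 m/s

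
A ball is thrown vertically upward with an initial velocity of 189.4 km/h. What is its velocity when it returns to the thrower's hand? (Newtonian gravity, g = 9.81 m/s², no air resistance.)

By conservation of energy (no air resistance), the ball returns to the throw height with the same speed as launch, but directed downward.
|v_ground| = v₀ = 189.4 km/h
v_ground = 189.4 km/h (downward)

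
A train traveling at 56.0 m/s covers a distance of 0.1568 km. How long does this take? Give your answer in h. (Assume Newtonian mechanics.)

d = 0.1568 km × 1000.0 = 156.8 m
t = d / v = 156.8 / 56.0 = 2.8 s
t = 2.8 s / 3600.0 = 0.0007778 h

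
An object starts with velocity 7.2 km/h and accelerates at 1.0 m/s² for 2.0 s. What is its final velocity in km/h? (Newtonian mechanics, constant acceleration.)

v₀ = 7.2 km/h × 0.2777777777777778 = 2.0 m/s
v = v₀ + a × t = 2.0 + 1.0 × 2.0 = 4.0 m/s
v = 4.0 m/s / 0.2777777777777778 = 14.4 km/h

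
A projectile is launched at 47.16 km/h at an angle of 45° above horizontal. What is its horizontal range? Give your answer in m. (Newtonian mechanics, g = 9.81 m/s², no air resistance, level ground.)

v₀ = 47.16 km/h × 0.2777777777777778 = 13.1 m/s
R = v₀² × sin(2θ) / g = 13.1² × sin(2 × 45°) / 9.81 = 171.61 × 1.0 / 9.81 = 17.49 m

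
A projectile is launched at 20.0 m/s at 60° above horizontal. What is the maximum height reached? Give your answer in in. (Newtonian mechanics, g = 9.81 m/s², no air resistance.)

H = v₀² × sin²(θ) / (2g) = 20.0² × sin(60°)² / (2 × 9.81) = 400.0 × 0.75 / 19.62 = 15.2905 m
H = 15.2905 m / 0.0254 = 602.0 in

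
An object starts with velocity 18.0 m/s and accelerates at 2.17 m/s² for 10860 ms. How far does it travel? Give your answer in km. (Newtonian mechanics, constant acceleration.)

t = 10860 ms × 0.001 = 10.86 s
d = v₀ × t + ½ × a × t² = 18.0 × 10.86 + 0.5 × 2.17 × 10.86² = 323.444 m
d = 323.444 m / 1000.0 = 0.3234 km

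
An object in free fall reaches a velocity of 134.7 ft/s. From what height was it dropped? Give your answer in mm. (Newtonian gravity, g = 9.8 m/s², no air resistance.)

v = 134.7 ft/s × 0.3048 = 41.0566 m/s
h = v² / (2g) = 41.0566² / (2 × 9.8) = 86.0023 m
h = 86.0023 m / 0.001 = 86000 mm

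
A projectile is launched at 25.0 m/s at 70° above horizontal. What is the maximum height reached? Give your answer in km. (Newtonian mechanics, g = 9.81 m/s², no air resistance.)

H = v₀² × sin²(θ) / (2g) = 25.0² × sin(70°)² / (2 × 9.81) = 625.0 × 0.883022 / 19.62 = 28.1289 m
H = 28.1289 m / 1000.0 = 0.02813 km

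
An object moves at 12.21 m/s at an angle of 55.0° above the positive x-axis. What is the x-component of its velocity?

vₓ = v cos(θ) = 12.21 × cos(55.0°) = 7.0 m/s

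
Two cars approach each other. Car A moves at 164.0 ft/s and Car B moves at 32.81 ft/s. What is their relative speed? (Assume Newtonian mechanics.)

v_rel = v_A + v_B = 164.0 + 32.81 = 196.81 ft/s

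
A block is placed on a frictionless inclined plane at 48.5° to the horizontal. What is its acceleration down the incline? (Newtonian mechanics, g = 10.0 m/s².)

a = g sin(θ) = 10.0 × sin(48.5°) = 10.0 × 0.749 = 7.49 m/s²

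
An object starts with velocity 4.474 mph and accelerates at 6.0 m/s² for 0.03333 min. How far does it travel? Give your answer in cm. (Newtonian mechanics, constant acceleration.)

v₀ = 4.474 mph × 0.44704 = 2.00006 m/s
t = 0.03333 min × 60.0 = 1.9998 s
d = v₀ × t + ½ × a × t² = 2.00006 × 1.9998 + 0.5 × 6.0 × 1.9998² = 15.9973 m
d = 15.9973 m / 0.01 = 1600 cm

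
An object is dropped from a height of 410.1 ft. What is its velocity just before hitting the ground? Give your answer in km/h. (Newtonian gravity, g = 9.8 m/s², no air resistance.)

h = 410.1 ft × 0.3048 = 124.998 m
v = √(2gh) = √(2 × 9.8 × 124.998) = 49.4971 m/s
v = 49.4971 m/s / 0.2777777777777778 = 178.2 km/h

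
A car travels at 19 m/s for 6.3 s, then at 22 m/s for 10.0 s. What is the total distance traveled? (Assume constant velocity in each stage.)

d₁ = v₁t₁ = 19 × 6.3 = 119.7 m
d₂ = v₂t₂ = 22 × 10.0 = 220.0 m
d_total = 119.7 + 220.0 = 339.7 m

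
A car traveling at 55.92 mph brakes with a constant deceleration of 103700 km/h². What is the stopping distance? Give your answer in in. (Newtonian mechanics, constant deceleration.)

v₀ = 55.92 mph × 0.44704 = 24.9985 m/s
a = 103700 km/h² × 7.716049382716049e-05 = 8.00154 m/s²
d = v₀² / (2a) = 24.9985² / (2 × 8.00154) = 624.925 / 16.0031 = 39.0502 m
d = 39.0502 m / 0.0254 = 1537 in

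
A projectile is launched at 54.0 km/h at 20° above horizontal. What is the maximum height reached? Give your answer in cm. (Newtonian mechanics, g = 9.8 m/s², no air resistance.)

v₀ = 54.0 km/h × 0.2777777777777778 = 15.0 m/s
H = v₀² × sin²(θ) / (2g) = 15.0² × sin(20°)² / (2 × 9.8) = 225.0 × 0.116978 / 19.6 = 1.34286 m
H = 1.34286 m / 0.01 = 134.3 cm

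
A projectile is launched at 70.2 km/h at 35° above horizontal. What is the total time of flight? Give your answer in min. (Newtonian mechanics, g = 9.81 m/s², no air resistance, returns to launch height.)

v₀ = 70.2 km/h × 0.2777777777777778 = 19.5 m/s
T = 2 × v₀ × sin(θ) / g = 2 × 19.5 × sin(35°) / 9.81 = 2 × 19.5 × 0.573576 / 9.81 = 2.28027 s
T = 2.28027 s / 60.0 = 0.038 min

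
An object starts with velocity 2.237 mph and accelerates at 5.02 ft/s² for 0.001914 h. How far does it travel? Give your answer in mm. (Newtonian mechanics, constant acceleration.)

v₀ = 2.237 mph × 0.44704 = 1.00003 m/s
a = 5.02 ft/s² × 0.3048 = 1.5301 m/s²
t = 0.001914 h × 3600.0 = 6.8904 s
d = v₀ × t + ½ × a × t² = 1.00003 × 6.8904 + 0.5 × 1.5301 × 6.8904² = 43.2134 m
d = 43.2134 m / 0.001 = 43210 mm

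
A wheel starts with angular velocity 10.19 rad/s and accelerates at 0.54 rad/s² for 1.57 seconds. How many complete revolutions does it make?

θ = ω₀t + ½αt² = 10.19×1.57 + ½×0.54×1.57² = 16.663823 rad
Total revolutions = θ/(2π) = 16.663823/(2π) = 2.65
Complete revolutions = ⌊2.65⌋ = 2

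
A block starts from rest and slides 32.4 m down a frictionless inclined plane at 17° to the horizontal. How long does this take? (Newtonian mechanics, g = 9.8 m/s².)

a = g sin(θ) = 9.8 × sin(17°) = 2.8652 m/s²
t = √(2d/a) = √(2 × 32.4 / 2.8652) = 4.76 s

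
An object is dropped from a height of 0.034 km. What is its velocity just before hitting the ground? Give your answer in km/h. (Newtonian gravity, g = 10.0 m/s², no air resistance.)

h = 0.034 km × 1000.0 = 34.0 m
v = √(2gh) = √(2 × 10.0 × 34.0) = 26.0768 m/s
v = 26.0768 m/s / 0.2777777777777778 = 93.88 km/h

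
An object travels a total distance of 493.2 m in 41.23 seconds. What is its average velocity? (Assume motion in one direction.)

v_avg = Δd / Δt = 493.2 / 41.23 = 11.96 m/s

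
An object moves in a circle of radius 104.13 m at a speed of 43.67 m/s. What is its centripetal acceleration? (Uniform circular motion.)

a_c = v²/r = 43.67²/104.13 = 1907.0689/104.13 = 18.31 m/s²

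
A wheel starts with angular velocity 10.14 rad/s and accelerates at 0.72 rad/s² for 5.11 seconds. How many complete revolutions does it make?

θ = ω₀t + ½αt² = 10.14×5.11 + ½×0.72×5.11² = 61.215756 rad
Total revolutions = θ/(2π) = 61.215756/(2π) = 9.74
Complete revolutions = ⌊9.74⌋ = 9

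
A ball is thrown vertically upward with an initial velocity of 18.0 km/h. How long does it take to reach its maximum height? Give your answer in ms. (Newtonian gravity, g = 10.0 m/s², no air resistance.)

v₀ = 18.0 km/h × 0.2777777777777778 = 5.0 m/s
t_up = v₀ / g = 5.0 / 10.0 = 0.5 s
t_up = 0.5 s / 0.001 = 500.0 ms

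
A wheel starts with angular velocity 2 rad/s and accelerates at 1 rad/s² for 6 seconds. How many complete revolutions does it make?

θ = ω₀t + ½αt² = 2×6 + ½×1×6² = 30.0 rad
Total revolutions = θ/(2π) = 30.0/(2π) = 4.77
Complete revolutions = ⌊4.77⌋ = 4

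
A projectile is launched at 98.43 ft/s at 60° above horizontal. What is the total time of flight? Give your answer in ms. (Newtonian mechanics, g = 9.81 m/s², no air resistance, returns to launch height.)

v₀ = 98.43 ft/s × 0.3048 = 30.0015 m/s
T = 2 × v₀ × sin(θ) / g = 2 × 30.0015 × sin(60°) / 9.81 = 2 × 30.0015 × 0.866025 / 9.81 = 5.29705 s
T = 5.29705 s / 0.001 = 5297 ms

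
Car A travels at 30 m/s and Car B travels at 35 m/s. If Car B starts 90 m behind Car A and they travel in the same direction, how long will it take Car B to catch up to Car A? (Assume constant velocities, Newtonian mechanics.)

Relative speed: v_rel = 35 - 30 = 5 m/s
Time to catch: t = d₀/v_rel = 90/5 = 18.0 s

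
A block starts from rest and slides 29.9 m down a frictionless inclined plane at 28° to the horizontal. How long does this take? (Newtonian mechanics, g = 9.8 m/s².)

a = g sin(θ) = 9.8 × sin(28°) = 4.6008 m/s²
t = √(2d/a) = √(2 × 29.9 / 4.6008) = 3.61 s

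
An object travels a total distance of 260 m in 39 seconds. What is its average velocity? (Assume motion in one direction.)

v_avg = Δd / Δt = 260 / 39 = 6.67 m/s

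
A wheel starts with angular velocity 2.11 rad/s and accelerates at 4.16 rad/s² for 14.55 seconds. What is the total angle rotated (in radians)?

θ = ω₀t + ½αt² = 2.11×14.55 + ½×4.16×14.55² = 471.04 rad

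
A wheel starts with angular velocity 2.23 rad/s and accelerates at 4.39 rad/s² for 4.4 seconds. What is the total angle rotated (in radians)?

θ = ω₀t + ½αt² = 2.23×4.4 + ½×4.39×4.4² = 52.31 rad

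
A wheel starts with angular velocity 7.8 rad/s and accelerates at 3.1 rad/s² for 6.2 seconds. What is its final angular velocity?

ω = ω₀ + αt = 7.8 + 3.1 × 6.2 = 27.02 rad/s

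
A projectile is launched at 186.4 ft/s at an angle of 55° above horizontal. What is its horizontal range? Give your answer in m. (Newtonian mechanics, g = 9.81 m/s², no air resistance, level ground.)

v₀ = 186.4 ft/s × 0.3048 = 56.8147 m/s
R = v₀² × sin(2θ) / g = 56.8147² × sin(2 × 55°) / 9.81 = 3227.91 × 0.939693 / 9.81 = 309.2 m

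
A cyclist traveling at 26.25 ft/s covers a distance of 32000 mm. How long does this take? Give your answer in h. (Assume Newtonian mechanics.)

d = 32000 mm × 0.001 = 32.0 m
v = 26.25 ft/s × 0.3048 = 8.001 m/s
t = d / v = 32.0 / 8.001 = 3.9995 s
t = 3.9995 s / 3600.0 = 0.001111 h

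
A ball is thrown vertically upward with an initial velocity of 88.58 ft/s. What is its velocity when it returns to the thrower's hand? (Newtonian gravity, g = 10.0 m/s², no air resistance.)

By conservation of energy (no air resistance), the ball returns to the throw height with the same speed as launch, but directed downward.
|v_ground| = v₀ = 88.58 ft/s
v_ground = 88.58 ft/s (downward)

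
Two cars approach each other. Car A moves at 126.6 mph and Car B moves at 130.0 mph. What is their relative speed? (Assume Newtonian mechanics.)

v_rel = v_A + v_B = 126.6 + 130.0 = 256.6 mph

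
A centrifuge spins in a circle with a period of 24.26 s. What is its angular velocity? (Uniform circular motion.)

ω = 2π/T = 2π/24.26 = 0.259 rad/s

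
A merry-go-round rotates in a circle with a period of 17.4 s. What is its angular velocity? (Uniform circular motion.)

ω = 2π/T = 2π/17.4 = 0.3611 rad/s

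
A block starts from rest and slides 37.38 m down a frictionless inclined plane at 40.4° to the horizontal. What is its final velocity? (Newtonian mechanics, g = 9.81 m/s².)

a = g sin(θ) = 9.81 × sin(40.4°) = 6.3581 m/s²
v = √(2ad) = √(2 × 6.3581 × 37.38) = 21.8 m/s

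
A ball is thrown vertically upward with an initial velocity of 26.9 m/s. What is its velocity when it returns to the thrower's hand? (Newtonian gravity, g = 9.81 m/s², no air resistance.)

By conservation of energy (no air resistance), the ball returns to the throw height with the same speed as launch, but directed downward.
|v_ground| = v₀ = 26.9 m/s
v_ground = 26.9 m/s (downward)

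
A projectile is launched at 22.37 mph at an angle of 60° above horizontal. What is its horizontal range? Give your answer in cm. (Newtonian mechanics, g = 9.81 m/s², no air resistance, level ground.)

v₀ = 22.37 mph × 0.44704 = 10.00028 m/s
R = v₀² × sin(2θ) / g = 10.00028² × sin(2 × 60°) / 9.81 = 100.0056 × 0.8660254 / 9.81 = 8.82848 m
R = 8.82848 m / 0.01 = 882.8 cm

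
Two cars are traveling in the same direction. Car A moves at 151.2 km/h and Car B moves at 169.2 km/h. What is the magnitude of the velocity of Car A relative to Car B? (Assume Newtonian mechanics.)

v_rel = |v_A - v_B| = |151.2 - 169.2| = 18.0 km/h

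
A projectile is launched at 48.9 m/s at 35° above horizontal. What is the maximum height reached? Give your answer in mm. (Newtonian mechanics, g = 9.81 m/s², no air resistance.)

H = v₀² × sin²(θ) / (2g) = 48.9² × sin(35°)² / (2 × 9.81) = 2391.21 × 0.32899 / 19.62 = 40.096 m
H = 40.096 m / 0.001 = 40100 mm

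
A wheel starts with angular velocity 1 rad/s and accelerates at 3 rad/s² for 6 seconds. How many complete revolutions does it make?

θ = ω₀t + ½αt² = 1×6 + ½×3×6² = 60.0 rad
Total revolutions = θ/(2π) = 60.0/(2π) = 9.55
Complete revolutions = ⌊9.55⌋ = 9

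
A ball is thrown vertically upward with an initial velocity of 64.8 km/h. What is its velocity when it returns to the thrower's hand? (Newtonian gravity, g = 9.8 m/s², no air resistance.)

By conservation of energy (no air resistance), the ball returns to the throw height with the same speed as launch, but directed downward.
|v_ground| = v₀ = 64.8 km/h
v_ground = 64.8 km/h (downward)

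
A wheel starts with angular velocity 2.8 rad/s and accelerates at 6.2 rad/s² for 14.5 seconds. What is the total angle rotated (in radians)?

θ = ω₀t + ½αt² = 2.8×14.5 + ½×6.2×14.5² = 692.38 rad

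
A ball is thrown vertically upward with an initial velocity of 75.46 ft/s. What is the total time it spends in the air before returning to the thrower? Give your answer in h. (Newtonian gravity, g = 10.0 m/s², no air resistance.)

v₀ = 75.46 ft/s × 0.3048 = 23.0002 m/s
t_total = 2 × v₀ / g = 2 × 23.0002 / 10.0 = 4.60004 s
t_total = 4.60004 s / 3600.0 = 0.001278 h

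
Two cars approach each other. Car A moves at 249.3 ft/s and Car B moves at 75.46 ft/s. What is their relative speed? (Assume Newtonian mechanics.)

v_rel = v_A + v_B = 249.3 + 75.46 = 324.76 ft/s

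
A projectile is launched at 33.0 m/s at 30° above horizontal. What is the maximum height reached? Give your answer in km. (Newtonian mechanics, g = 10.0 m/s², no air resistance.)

H = v₀² × sin²(θ) / (2g) = 33.0² × sin(30°)² / (2 × 10.0) = 1089.0 × 0.25 / 20.0 = 13.6125 m
H = 13.6125 m / 1000.0 = 0.01361 km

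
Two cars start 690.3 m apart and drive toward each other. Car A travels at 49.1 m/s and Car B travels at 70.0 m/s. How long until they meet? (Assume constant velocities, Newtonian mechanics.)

Combined speed: v_combined = 49.1 + 70.0 = 119.1 m/s
Time to meet: t = d/v_combined = 690.3/119.1 = 5.8 s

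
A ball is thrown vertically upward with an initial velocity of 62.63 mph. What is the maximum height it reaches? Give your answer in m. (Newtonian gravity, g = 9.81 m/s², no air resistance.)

v₀ = 62.63 mph × 0.44704 = 27.9981 m/s
h_max = v₀² / (2g) = 27.9981² / (2 × 9.81) = 783.894 / 19.62 = 39.95 m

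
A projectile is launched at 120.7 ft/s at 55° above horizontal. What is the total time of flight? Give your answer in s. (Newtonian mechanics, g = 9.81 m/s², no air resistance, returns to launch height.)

v₀ = 120.7 ft/s × 0.3048 = 36.7894 m/s
T = 2 × v₀ × sin(θ) / g = 2 × 36.7894 × sin(55°) / 9.81 = 2 × 36.7894 × 0.819152 / 9.81 = 6.144 s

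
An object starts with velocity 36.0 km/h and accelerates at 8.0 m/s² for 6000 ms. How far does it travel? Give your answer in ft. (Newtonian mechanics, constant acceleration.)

v₀ = 36.0 km/h × 0.2777777777777778 = 10.0 m/s
t = 6000 ms × 0.001 = 6.0 s
d = v₀ × t + ½ × a × t² = 10.0 × 6.0 + 0.5 × 8.0 × 6.0² = 204.0 m
d = 204.0 m / 0.3048 = 669.3 ft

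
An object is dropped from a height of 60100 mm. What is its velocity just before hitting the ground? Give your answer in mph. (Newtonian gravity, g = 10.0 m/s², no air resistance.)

h = 60100 mm × 0.001 = 60.1 m
v = √(2gh) = √(2 × 10.0 × 60.1) = 34.6699 m/s
v = 34.6699 m/s / 0.44704 = 77.55 mph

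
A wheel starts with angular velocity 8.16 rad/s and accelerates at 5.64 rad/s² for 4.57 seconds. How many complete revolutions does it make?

θ = ω₀t + ½αt² = 8.16×4.57 + ½×5.64×4.57² = 96.186618 rad
Total revolutions = θ/(2π) = 96.186618/(2π) = 15.31
Complete revolutions = ⌊15.31⌋ = 15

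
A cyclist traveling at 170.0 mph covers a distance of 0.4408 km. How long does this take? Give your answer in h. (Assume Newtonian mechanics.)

d = 0.4408 km × 1000.0 = 440.8 m
v = 170.0 mph × 0.44704 = 75.9968 m/s
t = d / v = 440.8 / 75.9968 = 5.80024 s
t = 5.80024 s / 3600.0 = 0.001611 h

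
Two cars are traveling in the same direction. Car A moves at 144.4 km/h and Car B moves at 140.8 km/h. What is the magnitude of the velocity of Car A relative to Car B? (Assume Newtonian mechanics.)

v_rel = |v_A - v_B| = |144.4 - 140.8| = 3.6 km/h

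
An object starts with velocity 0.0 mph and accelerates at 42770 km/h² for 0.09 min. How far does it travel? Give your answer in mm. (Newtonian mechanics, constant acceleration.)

v₀ = 0.0 mph × 0.44704 = 0.0 m/s
a = 42770 km/h² × 7.716049382716049e-05 = 3.30015 m/s²
t = 0.09 min × 60.0 = 5.4 s
d = v₀ × t + ½ × a × t² = 0.0 × 5.4 + 0.5 × 3.30015 × 5.4² = 48.1162 m
d = 48.1162 m / 0.001 = 48120 mm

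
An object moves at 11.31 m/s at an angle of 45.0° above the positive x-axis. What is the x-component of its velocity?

vₓ = v cos(θ) = 11.31 × cos(45.0°) = 8.0 m/s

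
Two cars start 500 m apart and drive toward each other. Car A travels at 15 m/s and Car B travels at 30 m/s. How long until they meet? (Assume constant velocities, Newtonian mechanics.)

Combined speed: v_combined = 15 + 30 = 45 m/s
Time to meet: t = d/v_combined = 500/45 = 11.11 s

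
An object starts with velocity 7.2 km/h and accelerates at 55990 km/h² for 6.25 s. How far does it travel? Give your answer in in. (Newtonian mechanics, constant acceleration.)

v₀ = 7.2 km/h × 0.2777777777777778 = 2.0 m/s
a = 55990 km/h² × 7.716049382716049e-05 = 4.32022 m/s²
d = v₀ × t + ½ × a × t² = 2.0 × 6.25 + 0.5 × 4.32022 × 6.25² = 96.8793 m
d = 96.8793 m / 0.0254 = 3814 in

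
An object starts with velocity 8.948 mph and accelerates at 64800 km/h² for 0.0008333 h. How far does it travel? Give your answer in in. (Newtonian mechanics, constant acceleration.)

v₀ = 8.948 mph × 0.44704 = 4.00011 m/s
a = 64800 km/h² × 7.716049382716049e-05 = 5.0 m/s²
t = 0.0008333 h × 3600.0 = 2.99988 s
d = v₀ × t + ½ × a × t² = 4.00011 × 2.99988 + 0.5 × 5.0 × 2.99988² = 34.4981 m
d = 34.4981 m / 0.0254 = 1358 in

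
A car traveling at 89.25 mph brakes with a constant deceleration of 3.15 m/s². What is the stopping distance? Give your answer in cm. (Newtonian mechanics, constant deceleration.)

v₀ = 89.25 mph × 0.44704 = 39.8983 m/s
d = v₀² / (2a) = 39.8983² / (2 × 3.15) = 1591.87 / 6.3 = 252.678 m
d = 252.678 m / 0.01 = 25270 cm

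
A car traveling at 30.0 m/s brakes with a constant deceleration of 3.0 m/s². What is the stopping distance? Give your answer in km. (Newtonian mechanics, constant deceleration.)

d = v₀² / (2a) = 30.0² / (2 × 3.0) = 900.0 / 6.0 = 150.0 m
d = 150.0 m / 1000.0 = 0.15 km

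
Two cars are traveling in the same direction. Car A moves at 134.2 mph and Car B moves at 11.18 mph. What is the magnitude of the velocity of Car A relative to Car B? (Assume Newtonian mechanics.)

v_rel = |v_A - v_B| = |134.2 - 11.18| = 123.02 mph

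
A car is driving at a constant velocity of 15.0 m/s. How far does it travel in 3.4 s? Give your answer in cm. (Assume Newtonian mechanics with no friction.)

d = v × t = 15.0 × 3.4 = 51.0 m
d = 51.0 m / 0.01 = 5100 cm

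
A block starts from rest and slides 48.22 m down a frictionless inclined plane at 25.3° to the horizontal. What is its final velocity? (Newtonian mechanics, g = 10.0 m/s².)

a = g sin(θ) = 10.0 × sin(25.3°) = 4.2736 m/s²
v = √(2ad) = √(2 × 4.2736 × 48.22) = 20.3 m/s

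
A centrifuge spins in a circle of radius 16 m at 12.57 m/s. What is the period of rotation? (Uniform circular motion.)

T = 2πr/v = 2π×16/12.57 = 8.0 s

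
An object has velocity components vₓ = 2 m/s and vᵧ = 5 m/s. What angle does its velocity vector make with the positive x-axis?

θ = arctan(vᵧ/vₓ) = arctan(5/2) = 68.2°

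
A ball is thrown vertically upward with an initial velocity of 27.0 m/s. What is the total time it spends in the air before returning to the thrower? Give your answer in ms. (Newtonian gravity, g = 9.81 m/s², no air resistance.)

t_total = 2 × v₀ / g = 2 × 27.0 / 9.81 = 5.50459 s
t_total = 5.50459 s / 0.001 = 5505 ms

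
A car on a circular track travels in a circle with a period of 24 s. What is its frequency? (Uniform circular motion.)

f = 1/T = 1/24 = 0.0417 Hz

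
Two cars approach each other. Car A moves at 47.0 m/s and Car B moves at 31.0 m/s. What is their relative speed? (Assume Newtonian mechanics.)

v_rel = v_A + v_B = 47.0 + 31.0 = 78.0 m/s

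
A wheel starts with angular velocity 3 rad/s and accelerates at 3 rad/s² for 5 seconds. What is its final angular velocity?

ω = ω₀ + αt = 3 + 3 × 5 = 18 rad/s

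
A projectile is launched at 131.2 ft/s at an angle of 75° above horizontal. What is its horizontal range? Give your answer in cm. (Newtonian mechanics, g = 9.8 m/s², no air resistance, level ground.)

v₀ = 131.2 ft/s × 0.3048 = 39.9898 m/s
R = v₀² × sin(2θ) / g = 39.9898² × sin(2 × 75°) / 9.8 = 1599.18 × 0.5 / 9.8 = 81.5908 m
R = 81.5908 m / 0.01 = 8159 cm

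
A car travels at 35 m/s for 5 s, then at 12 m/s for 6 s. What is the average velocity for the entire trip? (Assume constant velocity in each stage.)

d₁ = v₁t₁ = 35 × 5 = 175 m
d₂ = v₂t₂ = 12 × 6 = 72 m
d_total = 247 m, t_total = 11 s
v_avg = d_total/t_total = 247/11 = 22.45 m/s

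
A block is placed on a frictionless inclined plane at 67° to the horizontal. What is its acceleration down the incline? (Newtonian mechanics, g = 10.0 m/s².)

a = g sin(θ) = 10.0 × sin(67°) = 10.0 × 0.9205 = 9.21 m/s²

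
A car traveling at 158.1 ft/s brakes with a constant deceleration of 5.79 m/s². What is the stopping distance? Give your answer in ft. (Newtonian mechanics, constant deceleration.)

v₀ = 158.1 ft/s × 0.3048 = 48.1889 m/s
d = v₀² / (2a) = 48.1889² / (2 × 5.79) = 2322.17 / 11.58 = 200.533 m
d = 200.533 m / 0.3048 = 657.9 ft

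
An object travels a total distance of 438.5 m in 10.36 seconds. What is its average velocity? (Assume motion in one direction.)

v_avg = Δd / Δt = 438.5 / 10.36 = 42.33 m/s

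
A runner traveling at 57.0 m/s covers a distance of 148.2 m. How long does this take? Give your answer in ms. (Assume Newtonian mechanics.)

t = d / v = 148.2 / 57.0 = 2.6 s
t = 2.6 s / 0.001 = 2600 ms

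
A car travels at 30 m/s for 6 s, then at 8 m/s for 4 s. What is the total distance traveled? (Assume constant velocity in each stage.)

d₁ = v₁t₁ = 30 × 6 = 180 m
d₂ = v₂t₂ = 8 × 4 = 32 m
d_total = 180 + 32 = 212 m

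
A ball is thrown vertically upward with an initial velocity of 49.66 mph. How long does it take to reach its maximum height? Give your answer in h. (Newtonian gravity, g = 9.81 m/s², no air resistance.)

v₀ = 49.66 mph × 0.44704 = 22.2 m/s
t_up = v₀ / g = 22.2 / 9.81 = 2.263 s
t_up = 2.263 s / 3600.0 = 0.0006286 h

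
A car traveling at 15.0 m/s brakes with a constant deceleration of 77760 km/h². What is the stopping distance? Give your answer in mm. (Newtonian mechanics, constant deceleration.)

a = 77760 km/h² × 7.716049382716049e-05 = 6.0 m/s²
d = v₀² / (2a) = 15.0² / (2 × 6.0) = 225.0 / 12.0 = 18.75 m
d = 18.75 m / 0.001 = 18750 mm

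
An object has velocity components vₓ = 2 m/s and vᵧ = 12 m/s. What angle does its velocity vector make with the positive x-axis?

θ = arctan(vᵧ/vₓ) = arctan(12/2) = 80.54°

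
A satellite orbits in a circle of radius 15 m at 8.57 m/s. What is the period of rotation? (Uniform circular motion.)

T = 2πr/v = 2π×15/8.57 = 11.0 s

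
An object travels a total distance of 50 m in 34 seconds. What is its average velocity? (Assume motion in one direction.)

v_avg = Δd / Δt = 50 / 34 = 1.47 m/s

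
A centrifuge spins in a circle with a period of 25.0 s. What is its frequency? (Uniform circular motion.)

f = 1/T = 1/25.0 = 0.04 Hz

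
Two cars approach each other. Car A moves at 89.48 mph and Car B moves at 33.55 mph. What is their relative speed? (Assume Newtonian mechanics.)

v_rel = v_A + v_B = 89.48 + 33.55 = 123.03 mph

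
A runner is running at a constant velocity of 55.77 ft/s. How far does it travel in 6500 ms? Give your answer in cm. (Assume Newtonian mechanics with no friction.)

v = 55.77 ft/s × 0.3048 = 16.9987 m/s
t = 6500 ms × 0.001 = 6.5 s
d = v × t = 16.9987 × 6.5 = 110.492 m
d = 110.492 m / 0.01 = 11050 cm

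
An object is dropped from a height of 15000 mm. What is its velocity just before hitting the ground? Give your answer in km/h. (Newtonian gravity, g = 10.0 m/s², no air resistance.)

h = 15000 mm × 0.001 = 15.0 m
v = √(2gh) = √(2 × 10.0 × 15.0) = 17.3205 m/s
v = 17.3205 m/s / 0.2777777777777778 = 62.35 km/h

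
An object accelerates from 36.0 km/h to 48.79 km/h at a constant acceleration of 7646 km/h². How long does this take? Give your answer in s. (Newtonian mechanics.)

v₀ = 36.0 km/h × 0.2777777777777778 = 10.0 m/s
v = 48.79 km/h × 0.2777777777777778 = 13.5528 m/s
a = 7646 km/h² × 7.716049382716049e-05 = 0.589969 m/s²
t = (v - v₀) / a = (13.5528 - 10.0) / 0.589969 = 6.022 s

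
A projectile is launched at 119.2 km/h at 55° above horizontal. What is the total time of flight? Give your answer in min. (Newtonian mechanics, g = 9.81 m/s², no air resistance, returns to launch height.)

v₀ = 119.2 km/h × 0.2777777777777778 = 33.1111 m/s
T = 2 × v₀ × sin(θ) / g = 2 × 33.1111 × sin(55°) / 9.81 = 2 × 33.1111 × 0.819152 / 9.81 = 5.52967 s
T = 5.52967 s / 60.0 = 0.09216 min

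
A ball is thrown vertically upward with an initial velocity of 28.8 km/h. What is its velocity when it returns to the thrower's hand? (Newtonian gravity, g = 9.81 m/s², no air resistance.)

By conservation of energy (no air resistance), the ball returns to the throw height with the same speed as launch, but directed downward.
|v_ground| = v₀ = 28.8 km/h
v_ground = 28.8 km/h (downward)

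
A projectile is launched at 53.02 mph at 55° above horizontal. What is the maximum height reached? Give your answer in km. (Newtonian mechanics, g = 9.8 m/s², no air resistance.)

v₀ = 53.02 mph × 0.44704 = 23.7021 m/s
H = v₀² × sin²(θ) / (2g) = 23.7021² × sin(55°)² / (2 × 9.8) = 561.79 × 0.67101 / 19.6 = 19.233 m
H = 19.233 m / 1000.0 = 0.01923 km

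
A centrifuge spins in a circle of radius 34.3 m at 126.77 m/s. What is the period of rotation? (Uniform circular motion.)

T = 2πr/v = 2π×34.3/126.77 = 1.7 s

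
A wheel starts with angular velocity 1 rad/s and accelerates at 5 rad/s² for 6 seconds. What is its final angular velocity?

ω = ω₀ + αt = 1 + 5 × 6 = 31 rad/s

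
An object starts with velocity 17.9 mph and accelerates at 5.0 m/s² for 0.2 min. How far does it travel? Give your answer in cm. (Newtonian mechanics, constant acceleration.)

v₀ = 17.9 mph × 0.44704 = 8.00202 m/s
t = 0.2 min × 60.0 = 12.0 s
d = v₀ × t + ½ × a × t² = 8.00202 × 12.0 + 0.5 × 5.0 × 12.0² = 456.024 m
d = 456.024 m / 0.01 = 45600 cm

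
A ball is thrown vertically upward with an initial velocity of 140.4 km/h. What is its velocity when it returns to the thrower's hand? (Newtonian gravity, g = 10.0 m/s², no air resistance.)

By conservation of energy (no air resistance), the ball returns to the throw height with the same speed as launch, but directed downward.
|v_ground| = v₀ = 140.4 km/h
v_ground = 140.4 km/h (downward)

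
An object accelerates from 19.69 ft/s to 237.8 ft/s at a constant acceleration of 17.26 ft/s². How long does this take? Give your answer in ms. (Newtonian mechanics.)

v₀ = 19.69 ft/s × 0.3048 = 6.00151 m/s
v = 237.8 ft/s × 0.3048 = 72.4814 m/s
a = 17.26 ft/s² × 0.3048 = 5.26085 m/s²
t = (v - v₀) / a = (72.4814 - 6.00151) / 5.26085 = 12.6367 s
t = 12.6367 s / 0.001 = 12640 ms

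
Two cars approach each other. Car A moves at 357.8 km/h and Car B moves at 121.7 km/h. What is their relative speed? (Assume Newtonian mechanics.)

v_rel = v_A + v_B = 357.8 + 121.7 = 479.5 km/h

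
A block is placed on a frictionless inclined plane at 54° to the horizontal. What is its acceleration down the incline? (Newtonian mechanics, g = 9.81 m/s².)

a = g sin(θ) = 9.81 × sin(54°) = 9.81 × 0.809 = 7.94 m/s²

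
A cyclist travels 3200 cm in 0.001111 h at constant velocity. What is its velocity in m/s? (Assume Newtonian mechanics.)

d = 3200 cm × 0.01 = 32.0 m
t = 0.001111 h × 3600.0 = 3.9996 s
v = d / t = 32.0 / 3.9996 = 8.001 m/s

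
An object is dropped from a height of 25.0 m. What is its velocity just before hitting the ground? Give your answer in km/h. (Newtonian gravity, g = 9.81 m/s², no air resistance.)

v = √(2gh) = √(2 × 9.81 × 25.0) = 22.1472 m/s
v = 22.1472 m/s / 0.2777777777777778 = 79.73 km/h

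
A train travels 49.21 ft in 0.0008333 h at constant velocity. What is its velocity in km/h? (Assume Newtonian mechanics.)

d = 49.21 ft × 0.3048 = 14.9992 m
t = 0.0008333 h × 3600.0 = 2.99988 s
v = d / t = 14.9992 / 2.99988 = 4.99993 m/s
v = 4.99993 m/s / 0.2777777777777778 = 18.0 km/h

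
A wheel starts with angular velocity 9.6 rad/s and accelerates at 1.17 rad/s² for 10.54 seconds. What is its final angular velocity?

ω = ω₀ + αt = 9.6 + 1.17 × 10.54 = 21.93 rad/s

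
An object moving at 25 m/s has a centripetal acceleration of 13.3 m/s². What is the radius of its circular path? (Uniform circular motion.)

r = v²/a_c = 25²/13.3 = 46.99 m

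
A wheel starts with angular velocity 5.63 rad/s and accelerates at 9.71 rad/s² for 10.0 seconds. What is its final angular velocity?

ω = ω₀ + αt = 5.63 + 9.71 × 10.0 = 102.73 rad/s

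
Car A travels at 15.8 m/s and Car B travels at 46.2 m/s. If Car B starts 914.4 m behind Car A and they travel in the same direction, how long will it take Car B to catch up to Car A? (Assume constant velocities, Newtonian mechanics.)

Relative speed: v_rel = 46.2 - 15.8 = 30.4 m/s
Time to catch: t = d₀/v_rel = 914.4/30.4 = 30.08 s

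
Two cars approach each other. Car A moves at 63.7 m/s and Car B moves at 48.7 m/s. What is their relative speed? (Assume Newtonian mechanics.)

v_rel = v_A + v_B = 63.7 + 48.7 = 112.4 m/s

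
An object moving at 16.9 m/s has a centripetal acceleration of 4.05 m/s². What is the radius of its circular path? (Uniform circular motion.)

r = v²/a_c = 16.9²/4.05 = 70.52 m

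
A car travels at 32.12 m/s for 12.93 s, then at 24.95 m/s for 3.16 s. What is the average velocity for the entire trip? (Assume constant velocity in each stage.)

d₁ = v₁t₁ = 32.12 × 12.93 = 415.3116 m
d₂ = v₂t₂ = 24.95 × 3.16 = 78.842 m
d_total = 494.1536 m, t_total = 16.09 s
v_avg = d_total/t_total = 494.1536/16.09 = 30.71 m/s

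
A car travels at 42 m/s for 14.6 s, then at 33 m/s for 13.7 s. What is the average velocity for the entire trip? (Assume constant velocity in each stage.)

d₁ = v₁t₁ = 42 × 14.6 = 613.2 m
d₂ = v₂t₂ = 33 × 13.7 = 452.1 m
d_total = 1065.3 m, t_total = 28.3 s
v_avg = d_total/t_total = 1065.3/28.3 = 37.64 m/s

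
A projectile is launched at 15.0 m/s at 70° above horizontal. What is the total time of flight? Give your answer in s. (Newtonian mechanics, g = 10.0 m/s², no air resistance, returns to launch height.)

T = 2 × v₀ × sin(θ) / g = 2 × 15.0 × sin(70°) / 10.0 = 2 × 15.0 × 0.939693 / 10.0 = 2.819 s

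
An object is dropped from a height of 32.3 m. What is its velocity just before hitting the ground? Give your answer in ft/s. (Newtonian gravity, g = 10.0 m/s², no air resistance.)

v = √(2gh) = √(2 × 10.0 × 32.3) = 25.4165 m/s
v = 25.4165 m/s / 0.3048 = 83.39 ft/s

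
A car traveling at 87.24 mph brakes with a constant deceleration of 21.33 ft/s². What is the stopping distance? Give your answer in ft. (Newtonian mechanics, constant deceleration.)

v₀ = 87.24 mph × 0.44704 = 38.9998 m/s
a = 21.33 ft/s² × 0.3048 = 6.50138 m/s²
d = v₀² / (2a) = 38.9998² / (2 × 6.50138) = 1520.98 / 13.0028 = 116.973 m
d = 116.973 m / 0.3048 = 383.8 ft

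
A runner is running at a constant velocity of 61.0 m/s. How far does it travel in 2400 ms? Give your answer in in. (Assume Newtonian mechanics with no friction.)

t = 2400 ms × 0.001 = 2.4 s
d = v × t = 61.0 × 2.4 = 146.4 m
d = 146.4 m / 0.0254 = 5764 in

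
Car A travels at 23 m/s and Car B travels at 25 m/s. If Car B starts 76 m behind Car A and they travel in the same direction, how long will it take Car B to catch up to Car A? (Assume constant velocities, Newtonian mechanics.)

Relative speed: v_rel = 25 - 23 = 2 m/s
Time to catch: t = d₀/v_rel = 76/2 = 38.0 s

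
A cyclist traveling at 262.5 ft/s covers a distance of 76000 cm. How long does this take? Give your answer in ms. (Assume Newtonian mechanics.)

d = 76000 cm × 0.01 = 760.0 m
v = 262.5 ft/s × 0.3048 = 80.01 m/s
t = d / v = 760.0 / 80.01 = 9.49881 s
t = 9.49881 s / 0.001 = 9499 ms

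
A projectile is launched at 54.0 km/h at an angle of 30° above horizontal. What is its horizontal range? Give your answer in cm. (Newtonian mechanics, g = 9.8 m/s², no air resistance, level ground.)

v₀ = 54.0 km/h × 0.2777777777777778 = 15.0 m/s
R = v₀² × sin(2θ) / g = 15.0² × sin(2 × 30°) / 9.8 = 225.0 × 0.866025 / 9.8 = 19.8832 m
R = 19.8832 m / 0.01 = 1988 cm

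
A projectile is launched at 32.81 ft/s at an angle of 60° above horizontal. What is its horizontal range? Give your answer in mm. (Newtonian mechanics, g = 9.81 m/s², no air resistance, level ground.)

v₀ = 32.81 ft/s × 0.3048 = 10.0005 m/s
R = v₀² × sin(2θ) / g = 10.0005² × sin(2 × 60°) / 9.81 = 100.01 × 0.866025 / 9.81 = 8.82886 m
R = 8.82886 m / 0.001 = 8829 mm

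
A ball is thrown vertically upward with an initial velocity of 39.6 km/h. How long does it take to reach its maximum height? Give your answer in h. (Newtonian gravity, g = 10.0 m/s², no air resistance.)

v₀ = 39.6 km/h × 0.2777777777777778 = 11.0 m/s
t_up = v₀ / g = 11.0 / 10.0 = 1.1 s
t_up = 1.1 s / 3600.0 = 0.0003056 h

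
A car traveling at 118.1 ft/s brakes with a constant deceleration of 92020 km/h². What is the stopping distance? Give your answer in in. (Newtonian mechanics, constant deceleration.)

v₀ = 118.1 ft/s × 0.3048 = 35.9969 m/s
a = 92020 km/h² × 7.716049382716049e-05 = 7.10031 m/s²
d = v₀² / (2a) = 35.9969² / (2 × 7.10031) = 1295.78 / 14.2006 = 91.2483 m
d = 91.2483 m / 0.0254 = 3592 in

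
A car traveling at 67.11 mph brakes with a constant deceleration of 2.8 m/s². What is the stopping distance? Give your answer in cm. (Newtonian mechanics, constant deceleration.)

v₀ = 67.11 mph × 0.44704 = 30.0009 m/s
d = v₀² / (2a) = 30.0009² / (2 × 2.8) = 900.054 / 5.6 = 160.724 m
d = 160.724 m / 0.01 = 16070 cm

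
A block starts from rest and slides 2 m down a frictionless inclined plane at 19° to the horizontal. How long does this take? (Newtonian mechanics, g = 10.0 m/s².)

a = g sin(θ) = 10.0 × sin(19°) = 3.2557 m/s²
t = √(2d/a) = √(2 × 2 / 3.2557) = 1.11 s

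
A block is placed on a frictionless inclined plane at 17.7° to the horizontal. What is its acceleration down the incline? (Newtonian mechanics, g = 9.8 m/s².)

a = g sin(θ) = 9.8 × sin(17.7°) = 9.8 × 0.304 = 2.98 m/s²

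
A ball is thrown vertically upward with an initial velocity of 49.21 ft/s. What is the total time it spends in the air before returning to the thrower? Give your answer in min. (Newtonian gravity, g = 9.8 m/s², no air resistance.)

v₀ = 49.21 ft/s × 0.3048 = 14.9992 m/s
t_total = 2 × v₀ / g = 2 × 14.9992 / 9.8 = 3.06106 s
t_total = 3.06106 s / 60.0 = 0.05102 min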